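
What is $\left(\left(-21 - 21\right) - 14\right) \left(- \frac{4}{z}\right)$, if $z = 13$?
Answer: $\frac{224}{13} \approx 17.231$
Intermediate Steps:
$\left(\left(-21 - 21\right) - 14\right) \left(- \frac{4}{z}\right) = \left(\left(-21 - 21\right) - 14\right) \left(- \frac{4}{13}\right) = \left(-42 - 14\right) \left(\left(-4\right) \frac{1}{13}\right) = \left(-56\right) \left(- \frac{4}{13}\right) = \frac{224}{13}$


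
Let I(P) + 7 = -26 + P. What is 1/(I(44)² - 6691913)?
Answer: -1/6691792 ≈ -1.4944e-7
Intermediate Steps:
I(P) = -33 + P (I(P) = -7 + (-26 + P) = -33 + P)
1/(I(44)² - 6691913) = 1/((-33 + 44)² - 6691913) = 1/(11² - 6691913) = 1/(121 - 6691913) = 1/(-6691792) = -1/6691792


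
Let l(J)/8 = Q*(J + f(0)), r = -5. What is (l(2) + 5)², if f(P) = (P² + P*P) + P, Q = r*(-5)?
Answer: 164025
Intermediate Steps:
Q = 25 (Q = -5*(-5) = 25)
f(P) = P + 2*P² (f(P) = (P² + P²) + P = 2*P² + P = P + 2*P²)
l(J) = 200*J (l(J) = 8*(25*(J + 0*(1 + 2*0))) = 8*(25*(J + 0*(1 + 0))) = 8*(25*(J + 0*1)) = 8*(25*(J + 0)) = 8*(25*J) = 200*J)
(l(2) + 5)² = (200*2 + 5)² = (400 + 5)² = 405² = 164025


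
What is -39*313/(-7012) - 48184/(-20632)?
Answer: 73715129/18083948 ≈ 4.0763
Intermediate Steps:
-39*313/(-7012) - 48184/(-20632) = -12207*(-1/7012) - 48184*(-1/20632) = 12207/7012 + 6023/2579 = 73715129/18083948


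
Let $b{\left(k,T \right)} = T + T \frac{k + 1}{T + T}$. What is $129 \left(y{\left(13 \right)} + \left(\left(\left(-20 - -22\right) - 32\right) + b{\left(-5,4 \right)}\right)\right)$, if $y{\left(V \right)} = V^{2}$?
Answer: $18189$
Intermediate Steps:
$b{\left(k,T \right)} = \frac{1}{2} + T + \frac{k}{2}$ ($b{\left(k,T \right)} = T + T \frac{1 + k}{2 T} = T + \left(\frac{1}{2} + \frac{k}{2}\right) = \frac{1}{2} + T + \frac{k}{2}$)
$129 \left(y{\left(13 \right)} + \left(\left(\left(-20 - -22\right) - 32\right) + b{\left(-5,4 \right)}\right)\right) = 129 \left(13^{2} + \left(\left(\left(-20 - -22\right) - 32\right) + \left(\frac{1}{2} + 4 + \frac{1}{2} \left(-5\right)\right)\right)\right) = 129 \left(169 + \left(\left(\left(-20 + 22\right) - 32\right) + \left(\frac{1}{2} + 4 - \frac{5}{2}\right)\right)\right) = 129 \left(169 + \left(\left(2 - 32\right) + 2\right)\right) = 129 \left(169 + \left(-30 + 2\right)\right) = 129 \left(169 - 28\right) = 129 \cdot 141 = 18189$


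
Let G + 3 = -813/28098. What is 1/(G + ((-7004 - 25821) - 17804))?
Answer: -9366/474219583 ≈ -1.9750e-5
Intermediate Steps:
G = -28369/9366 (G = -3 - 813/28098 = -3 - 813*1/28098 = -3 - 271/9366 = -28369/9366 ≈ -3.0289)
1/(G + ((-7004 - 25821) - 17804)) = 1/(-28369/9366 + ((-7004 - 25821) - 17804)) = 1/(-28369/9366 + (-32825 - 17804)) = 1/(-28369/9366 - 50629) = 1/(-474219583/9366) = -9366/474219583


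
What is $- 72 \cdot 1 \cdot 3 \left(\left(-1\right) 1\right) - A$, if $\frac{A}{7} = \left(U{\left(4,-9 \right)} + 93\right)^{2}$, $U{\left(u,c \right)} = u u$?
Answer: $-82951$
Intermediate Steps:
$U{\left(u,c \right)} = u^{2}$
$A = 83167$ ($A = 7 \left(4^{2} + 93\right)^{2} = 7 \left(16 + 93\right)^{2} = 7 \cdot 109^{2} = 7 \cdot 11881 = 83167$)
$- 72 \cdot 1 \cdot 3 \left(\left(-1\right) 1\right) - A = - 72 \cdot 1 \cdot 3 \left(\left(-1\right) 1\right) - 83167 = - 72 \cdot 3 \left(-1\right) - 83167 = \left(-72\right) \left(-3\right) - 83167 = 216 - 83167 = -82951$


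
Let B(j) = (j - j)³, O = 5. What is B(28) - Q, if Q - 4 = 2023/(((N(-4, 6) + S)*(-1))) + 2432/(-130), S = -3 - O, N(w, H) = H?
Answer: -129583/130 ≈ -996.79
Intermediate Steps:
S = -8 (S = -3 - 1*5 = -3 - 5 = -8)
B(j) = 0 (B(j) = 0³ = 0)
Q = 129583/130 (Q = 4 + (2023/(((6 - 8)*(-1))) + 2432/(-130)) = 4 + (2023/((-2*(-1))) + 2432*(-1/130)) = 4 + (2023/2 - 1216/65) = 4 + 129063/130 = 129583/130 ≈ 996.79)
B(28) - Q = 0 - 1*129583/130 = 0 - 129583/130 = -129583/130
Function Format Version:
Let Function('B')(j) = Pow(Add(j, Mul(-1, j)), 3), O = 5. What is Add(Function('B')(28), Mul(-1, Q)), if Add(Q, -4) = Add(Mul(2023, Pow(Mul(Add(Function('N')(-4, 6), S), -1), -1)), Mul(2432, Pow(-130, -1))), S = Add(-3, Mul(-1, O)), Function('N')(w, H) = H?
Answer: Rational(-129583, 130) ≈ -996.79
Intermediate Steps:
S = -8 (S = Add(-3, Mul(-1, 5)) = Add(-3, -5) = -8)
Function('B')(j) = 0 (Function('B')(j) = Pow(0, 3) = 0)
Q = Rational(129583, 130) (Q = Add(4, Add(Mul(2023, Pow(Mul(Add(6, -8), -1), -1)), Mul(2432, Pow(-130, -1)))) = Add(4, Add(Mul(2023, Pow(Mul(-2, -1), -1)), Mul(2432, Rational(-1, 130)))) = Add(4, Add(Mul(2023, Pow(2, -1)), Rational(-1216, 65))) = Add(4, Add(Mul(2023, Rational(1, 2)), Rational(-1216, 65))) = Add(4, Add(Rational(2023, 2), Rational(-1216, 65))) = Add(4, Rational(129063, 130)) = Rational(129583, 130) ≈ 996.79)
Add(Function('B')(28), Mul(-1, Q)) = Add(0, Mul(-1, Rational(129583, 130))) = Add(0, Rational(-129583, 130)) = Rational(-129583, 130)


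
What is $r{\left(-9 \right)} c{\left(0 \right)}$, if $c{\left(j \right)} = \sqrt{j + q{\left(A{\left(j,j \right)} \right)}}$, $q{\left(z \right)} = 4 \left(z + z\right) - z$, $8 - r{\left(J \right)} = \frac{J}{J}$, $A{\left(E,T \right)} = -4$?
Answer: $14 i \sqrt{7} \approx 37.041 i$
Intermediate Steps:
$r{\left(J \right)} = 7$ ($r{\left(J \right)} = 8 - \frac{J}{J} = 8 - 1 = 7$)
$q{\left(z \right)} = 7 z$ ($q{\left(z \right)} = 4 \cdot 2 z - z = 8 z - z = 7 z$)
$c{\left(j \right)} = \sqrt{-28 + j}$ ($c{\left(j \right)} = \sqrt{j + 7 \left(-4\right)} = \sqrt{j - 28} = \sqrt{-28 + j}$)
$r{\left(-9 \right)} c{\left(0 \right)} = 7 \sqrt{-28 + 0} = 7 \sqrt{-28} = 7 \cdot 2 i \sqrt{7} = 14 i \sqrt{7}$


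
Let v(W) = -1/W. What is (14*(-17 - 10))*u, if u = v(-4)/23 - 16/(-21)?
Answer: -13437/46 ≈ -292.11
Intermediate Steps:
u = 1493/1932 (u = -1/(-4)/23 - 16/(-21) = -1*(-¼)*(1/23) - 16*(-1/21) = (¼)*(1/23) + 16/21 = 1/92 + 16/21 = 1493/1932 ≈ 0.77277)
(14*(-17 - 10))*u = (14*(-17 - 10))*(1493/1932) = (14*(-27))*(1493/1932) = -378*1493/1932 = -13437/46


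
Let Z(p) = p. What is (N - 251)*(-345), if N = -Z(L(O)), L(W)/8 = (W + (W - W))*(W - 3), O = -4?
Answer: 163875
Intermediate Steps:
L(W) = 8*W*(-3 + W) (L(W) = 8*((W + (W - W))*(W - 3)) = 8*((W + 0)*(-3 + W)) = 8*(W*(-3 + W)) = 8*W*(-3 + W))
N = -224 (N = -8*(-4)*(-3 - 4) = -8*(-4)*(-7) = -1*224 = -224)
(N - 251)*(-345) = (-224 - 251)*(-345) = -475*(-345) = 163875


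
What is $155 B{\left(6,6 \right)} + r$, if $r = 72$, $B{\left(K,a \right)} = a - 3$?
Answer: $537$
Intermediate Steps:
$B{\left(K,a \right)} = -3 + a$
$155 B{\left(6,6 \right)} + r = 155 \left(-3 + 6\right) + 72 = 155 \cdot 3 + 72 = 465 + 72 = 537$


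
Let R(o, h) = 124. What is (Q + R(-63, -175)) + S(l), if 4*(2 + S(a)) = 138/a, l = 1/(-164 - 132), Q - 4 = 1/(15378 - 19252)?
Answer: -39073165/3874 ≈ -10086.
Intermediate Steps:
Q = 15495/3874 (Q = 4 + 1/(15378 - 19252) = 4 + 1/(-3874) = 4 - 1/3874 = 15495/3874 ≈ 3.9997)
l = -1/296 (l = 1/(-296) = -1/296 ≈ -0.0033784)
S(a) = -2 + 69/(2*a) (S(a) = -2 + (138/a)/4 = -2 + 69/(2*a))
(Q + R(-63, -175)) + S(l) = (15495/3874 + 124) + (-2 + 69/(2*(-1/296))) = 495871/3874 + (-2 + (69/2)*(-296)) = 495871/3874 + (-2 - 10212) = 495871/3874 - 10214 = -39073165/3874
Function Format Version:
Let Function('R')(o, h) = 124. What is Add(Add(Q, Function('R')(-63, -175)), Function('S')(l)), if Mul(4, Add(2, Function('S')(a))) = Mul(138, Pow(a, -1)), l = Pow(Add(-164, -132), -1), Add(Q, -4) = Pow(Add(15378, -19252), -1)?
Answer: Rational(-39073165, 3874) ≈ -10086.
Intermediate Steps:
Q = Rational(15495, 3874) (Q = Add(4, Pow(Add(15378, -19252), -1)) = Add(4, Pow(-3874, -1)) = Add(4, Rational(-1, 3874)) = Rational(15495, 3874) ≈ 3.9997)
l = Rational(-1, 296) (l = Pow(-296, -1) = Rational(-1, 296) ≈ -0.0033784)
Function('S')(a) = Add(-2, Mul(Rational(69, 2), Pow(a, -1))) (Function('S')(a) = Add(-2, Mul(Rational(1, 4), Mul(138, Pow(a, -1)))) = Add(-2, Mul(Rational(69, 2), Pow(a, -1))))
Add(Add(Q, Function('R')(-63, -175)), Function('S')(l)) = Add(Add(Rational(15495, 3874), 124), Add(-2, Mul(Rational(69, 2), Pow(Rational(-1, 296), -1)))) = Add(Rational(495871, 3874), Add(-2, Mul(Rational(69, 2), -296))) = Add(Rational(495871, 3874), Add(-2, -10212)) = Add(Rational(495871, 3874), -10214) = Rational(-39073165, 3874)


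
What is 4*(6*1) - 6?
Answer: 18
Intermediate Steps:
4*(6*1) - 6 = 4*6 - 6 = 24 - 6 = 18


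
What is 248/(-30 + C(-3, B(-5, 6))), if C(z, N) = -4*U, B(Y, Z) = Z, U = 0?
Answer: -124/15 ≈ -8.2667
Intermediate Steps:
C(z, N) = 0 (C(z, N) = -4*0 = 0)
248/(-30 + C(-3, B(-5, 6))) = 248/(-30 + 0) = 248/(-30) = -1/30*248 = -124/15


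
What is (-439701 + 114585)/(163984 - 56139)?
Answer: -325116/107845 ≈ -3.0147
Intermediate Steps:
(-439701 + 114585)/(163984 - 56139) = -325116/107845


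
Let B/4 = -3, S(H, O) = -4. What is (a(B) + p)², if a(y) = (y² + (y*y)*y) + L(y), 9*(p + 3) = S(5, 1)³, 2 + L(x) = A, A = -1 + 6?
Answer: 205062400/81 ≈ 2.5316e+6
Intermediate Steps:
A = 5
L(x) = 3 (L(x) = -2 + 5 = 3)
B = -12 (B = 4*(-3) = -12)
p = -91/9 (p = -3 + (⅑)*(-4)³ = -3 + (⅑)*(-64) = -3 - 64/9 = -91/9 ≈ -10.111)
a(y) = 3 + y² + y³ (a(y) = (y² + (y*y)*y) + 3 = (y² + y²*y) + 3 = (y² + y³) + 3 = 3 + y² + y³)
(a(B) + p)² = ((3 + (-12)² + (-12)³) - 91/9)² = ((3 + 144 - 1728) - 91/9)² = (-1581 - 91/9)² = (-14320/9)² = 205062400/81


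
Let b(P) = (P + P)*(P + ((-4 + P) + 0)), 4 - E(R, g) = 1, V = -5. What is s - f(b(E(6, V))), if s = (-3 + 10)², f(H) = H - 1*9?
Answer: 46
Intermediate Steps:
E(R, g) = 3 (E(R, g) = 4 - 1*1 = 4 - 1 = 3)
b(P) = 2*P*(-4 + 2*P) (b(P) = (2*P)*(P + (-4 + P)) = (2*P)*(-4 + 2*P) = 2*P*(-4 + 2*P))
f(H) = -9 + H (f(H) = H - 9 = -9 + H)
s = 49 (s = 7² = 49)
s - f(b(E(6, V))) = 49 - (-9 + 4*3*(-2 + 3)) = 49 - (-9 + 4*3*1) = 49 - (-9 + 12) = 49 - 1*3 = 49 - 3 = 46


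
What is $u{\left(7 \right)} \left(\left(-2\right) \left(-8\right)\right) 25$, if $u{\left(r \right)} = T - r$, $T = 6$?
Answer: $-400$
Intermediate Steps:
$u{\left(r \right)} = 6 - r$
$u{\left(7 \right)} \left(\left(-2\right) \left(-8\right)\right) 25 = \left(6 - 7\right) \left(\left(-2\right) \left(-8\right)\right) 25 = \left(6 - 7\right) 16 \cdot 25 = \left(-1\right) 16 \cdot 25 = \left(-16\right) 25 = -400$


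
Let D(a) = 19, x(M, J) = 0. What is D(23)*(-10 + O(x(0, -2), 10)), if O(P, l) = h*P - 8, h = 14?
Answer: -342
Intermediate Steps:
O(P, l) = -8 + 14*P (O(P, l) = 14*P - 8 = -8 + 14*P)
D(23)*(-10 + O(x(0, -2), 10)) = 19*(-10 + (-8 + 14*0)) = 19*(-10 + (-8 + 0)) = 19*(-10 - 8) = 19*(-18) = -342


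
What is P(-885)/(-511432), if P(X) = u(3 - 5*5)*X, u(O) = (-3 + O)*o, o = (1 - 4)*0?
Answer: 0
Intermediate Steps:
o = 0 (o = -3*0 = 0)
u(O) = 0 (u(O) = (-3 + O)*0 = 0)
P(X) = 0 (P(X) = 0*X = 0)
P(-885)/(-511432) = 0/(-511432) = 0*(-1/511432) = 0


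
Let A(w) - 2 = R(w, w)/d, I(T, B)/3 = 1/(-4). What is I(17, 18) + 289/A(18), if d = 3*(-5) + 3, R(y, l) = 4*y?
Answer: -73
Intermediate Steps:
I(T, B) = -¾ (I(T, B) = 3/(-4) = 3*(-¼) = -¾)
d = -12 (d = -15 + 3 = -12)
A(w) = 2 - w/3 (A(w) = 2 + (4*w)/(-12) = 2 + (4*w)*(-1/12) = 2 - w/3)
I(17, 18) + 289/A(18) = -¾ + 289/(2 - ⅓*18) = -¾ + 289/(2 - 6) = -¾ + 289/(-4) = -¾ + 289*(-¼) = -¾ - 289/4 = -73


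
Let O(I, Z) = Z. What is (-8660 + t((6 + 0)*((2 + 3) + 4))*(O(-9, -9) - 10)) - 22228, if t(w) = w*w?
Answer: -86292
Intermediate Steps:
t(w) = w²
(-8660 + t((6 + 0)*((2 + 3) + 4))*(O(-9, -9) - 10)) - 22228 = (-8660 + ((6 + 0)*((2 + 3) + 4))²*(-9 - 10)) - 22228 = (-8660 + (6*(5 + 4))²*(-19)) - 22228 = (-8660 + (6*9)²*(-19)) - 22228 = (-8660 + 54²*(-19)) - 22228 = (-8660 + 2916*(-19)) - 22228 = (-8660 - 55404) - 22228 = -64064 - 22228 = -86292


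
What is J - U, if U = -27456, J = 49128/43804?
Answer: 300682938/10951 ≈ 27457.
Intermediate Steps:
J = 12282/10951 (J = 49128*(1/43804) = 12282/10951 ≈ 1.1215)
J - U = 12282/10951 - 1*(-27456) = 12282/10951 + 27456 = 300682938/10951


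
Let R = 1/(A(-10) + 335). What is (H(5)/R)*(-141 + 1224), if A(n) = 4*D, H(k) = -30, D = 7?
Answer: -11793870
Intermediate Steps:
A(n) = 28 (A(n) = 4*7 = 28)
R = 1/363 (R = 1/(28 + 335) = 1/363 ≈ 0.0027548)
(H(5)/R)*(-141 + 1224) = (-30/1/363)*(-141 + 1224) = -30*363*1083 = -10890*1083 = -11793870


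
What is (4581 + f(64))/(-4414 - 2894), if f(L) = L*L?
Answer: -8677/7308 ≈ -1.1873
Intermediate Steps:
f(L) = L²
(4581 + f(64))/(-4414 - 2894) = (4581 + 64²)/(-4414 - 2894) = (4581 + 4096)/(-7308) = 8677*(-1/7308) = -8677/7308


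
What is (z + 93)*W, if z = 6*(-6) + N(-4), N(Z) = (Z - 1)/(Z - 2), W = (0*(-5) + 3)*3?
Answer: 1041/2 ≈ 520.50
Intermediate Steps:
W = 9 (W = (0 + 3)*3 = 3*3 = 9)
N(Z) = (-1 + Z)/(-2 + Z)
z = -211/6 (z = 6*(-6) + (-1 - 4)/(-2 - 4) = -36 - 5/(-6) = -36 - 1/6*(-5) = -36 + 5/6 = -211/6 ≈ -35.167)
(z + 93)*W = (-211/6 + 93)*9 = (347/6)*9 = 1041/2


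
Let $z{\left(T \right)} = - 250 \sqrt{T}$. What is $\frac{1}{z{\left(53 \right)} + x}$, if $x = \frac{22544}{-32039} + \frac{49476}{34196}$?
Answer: $- \frac{11151169288421617}{49702055415435493920455} - \frac{750219829477909210 \sqrt{53}}{9940411083087098784091} \approx -0.00054967$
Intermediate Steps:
$x = \frac{203561735}{273901411}$ ($x = 22544 \left(- \frac{1}{32039}\right) + 49476 \cdot \frac{1}{34196} = - \frac{22544}{32039} + \frac{12369}{8549} = \frac{203561735}{273901411} \approx 0.74319$)
$\frac{1}{z{\left(53 \right)} + x} = \frac{1}{- 250 \sqrt{53} + \frac{203561735}{273901411}} = \frac{1}{\frac{203561735}{273901411} - 250 \sqrt{53}}$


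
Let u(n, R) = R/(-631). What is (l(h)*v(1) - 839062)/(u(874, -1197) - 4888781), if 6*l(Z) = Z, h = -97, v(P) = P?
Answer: 3176749939/18508917684 ≈ 0.17163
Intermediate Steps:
u(n, R) = -R/631 (u(n, R) = R*(-1/631) = -R/631)
l(Z) = Z/6
(l(h)*v(1) - 839062)/(u(874, -1197) - 4888781) = (((⅙)*(-97))*1 - 839062)/(-1/631*(-1197) - 4888781) = (-97/6*1 - 839062)/(1197/631 - 4888781) = (-97/6 - 839062)/(-3084819614/631) = -5034469/6*(-631/3084819614) = 3176749939/18508917684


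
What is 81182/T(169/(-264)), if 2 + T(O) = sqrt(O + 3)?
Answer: -42864096/433 - 162364*sqrt(41118)/433 ≈ -1.7503e+5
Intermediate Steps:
T(O) = -2 + sqrt(3 + O) (T(O) = -2 + sqrt(O + 3) = -2 + sqrt(3 + O))
81182/T(169/(-264)) = 81182/(-2 + sqrt(3 + 169/(-264))) = 81182/(-2 + sqrt(3 + 169*(-1/264))) = 81182/(-2 + sqrt(3 - 169/264)) = 81182/(-2 + sqrt(623/264)) = 81182/(-2 + sqrt(41118)/132)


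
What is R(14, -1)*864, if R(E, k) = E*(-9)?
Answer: -108864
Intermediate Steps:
R(E, k) = -9*E
R(14, -1)*864 = -9*14*864 = -126*864 = -108864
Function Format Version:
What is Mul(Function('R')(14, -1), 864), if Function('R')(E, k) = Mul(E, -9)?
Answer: -108864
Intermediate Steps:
Function('R')(E, k) = Mul(-9, E)
Mul(Function('R')(14, -1), 864) = Mul(Mul(-9, 14), 864) = Mul(-126, 864) = -108864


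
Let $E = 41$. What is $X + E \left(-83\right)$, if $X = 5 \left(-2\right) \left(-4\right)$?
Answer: $-3363$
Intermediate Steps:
$X = 40$ ($X = \left(-10\right) \left(-4\right) = 40$)
$X + E \left(-83\right) = 40 + 41 \left(-83\right) = 40 - 3403 = -3363$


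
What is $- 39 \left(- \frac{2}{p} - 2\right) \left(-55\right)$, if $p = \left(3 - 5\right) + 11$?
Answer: $- \frac{14300}{3} \approx -4766.7$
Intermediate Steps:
$p = 9$ ($p = -2 + 11 = 9$)
$- 39 \left(- \frac{2}{p} - 2\right) \left(-55\right) = - 39 \left(- \frac{2}{9} - 2\right) \left(-55\right) = \left(-39\right) \left(- \frac{20}{9}\right) \left(-55\right) = \frac{260}{3} \left(-55\right) = - \frac{14300}{3}$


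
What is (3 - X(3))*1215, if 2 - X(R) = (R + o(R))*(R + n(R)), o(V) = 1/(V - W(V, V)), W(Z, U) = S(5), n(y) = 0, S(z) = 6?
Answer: 10935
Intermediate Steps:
W(Z, U) = 6
o(V) = 1/(-6 + V) (o(V) = 1/(V - 1*6) = 1/(V - 6) = 1/(-6 + V))
X(R) = 2 - R*(R + 1/(-6 + R)) (X(R) = 2 - (R + 1/(-6 + R))*(R + 0) = 2 - (R + 1/(-6 + R))*R = 2 - R*(R + 1/(-6 + R)))
(3 - X(3))*1215 = (3 - (-1*3 + (-6 + 3)*(2 - 1*3**2))/(-6 + 3))*1215 = (3 - (-3 - 3*(2 - 1*9))/(-3))*1215 = (3 - (-1)*(-3 - 3*(2 - 9))/3)*1215 = (3 - (-1)*(-3 - 3*(-7))/3)*1215 = (3 - (-1)*(-3 + 21)/3)*1215 = (3 - (-1)*18/3)*1215 = (3 - 1*(-6))*1215 = (3 + 6)*1215 = 9*1215 = 10935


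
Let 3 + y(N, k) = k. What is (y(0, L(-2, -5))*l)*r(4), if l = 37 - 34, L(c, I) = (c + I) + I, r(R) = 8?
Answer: -360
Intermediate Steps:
L(c, I) = c + 2*I (L(c, I) = (I + c) + I = c + 2*I)
y(N, k) = -3 + k
l = 3
(y(0, L(-2, -5))*l)*r(4) = ((-3 + (-2 + 2*(-5)))*3)*8 = ((-3 + (-2 - 10))*3)*8 = ((-3 - 12)*3)*8 = -15*3*8 = -45*8 = -360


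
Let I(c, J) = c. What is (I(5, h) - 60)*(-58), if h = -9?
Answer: 3190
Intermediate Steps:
(I(5, h) - 60)*(-58) = (5 - 60)*(-58) = -55*(-58) = 3190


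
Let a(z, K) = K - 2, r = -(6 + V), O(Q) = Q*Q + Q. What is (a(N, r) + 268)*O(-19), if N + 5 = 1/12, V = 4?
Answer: 87552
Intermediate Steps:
O(Q) = Q + Q² (O(Q) = Q² + Q = Q + Q²)
r = -10 (r = -(6 + 4) = -1*10 = -10)
N = -59/12 (N = -5 + 1/12 = -59/12 ≈ -4.9167)
a(z, K) = -2 + K
(a(N, r) + 268)*O(-19) = ((-2 - 10) + 268)*(-19*(1 - 19)) = (-12 + 268)*(-19*(-18)) = 256*342 = 87552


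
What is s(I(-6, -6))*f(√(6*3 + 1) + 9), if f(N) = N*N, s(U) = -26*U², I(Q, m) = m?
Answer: -93600 - 16848*√19 ≈ -1.6704e+5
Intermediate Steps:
f(N) = N²
s(I(-6, -6))*f(√(6*3 + 1) + 9) = (-26*(-6)²)*(√(6*3 + 1) + 9)² = (-26*36)*(√(18 + 1) + 9)² = -936*(√19 + 9)² = -936*(9 + √19)²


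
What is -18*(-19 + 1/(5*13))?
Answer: 22212/65 ≈ 341.72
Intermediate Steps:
-18*(-19 + 1/(5*13)) = -18*(-19 + 1/65) = -18*(-1234/65) = 22212/65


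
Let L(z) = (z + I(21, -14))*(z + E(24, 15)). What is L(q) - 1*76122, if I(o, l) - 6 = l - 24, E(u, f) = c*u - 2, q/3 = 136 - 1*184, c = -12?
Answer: 262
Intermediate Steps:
q = -144 (q = 3*(136 - 1*184) = 3*(136 - 184) = 3*(-48) = -144)
E(u, f) = -2 - 12*u (E(u, f) = -12*u - 2 = -2 - 12*u)
I(o, l) = -18 + l (I(o, l) = 6 + (l - 24) = 6 + (-24 + l) = -18 + l)
L(z) = (-290 + z)*(-32 + z) (L(z) = (z + (-18 - 14))*(z + (-2 - 12*24)) = (z - 32)*(z + (-2 - 288)) = (-32 + z)*(z - 290) = (-32 + z)*(-290 + z) = (-290 + z)*(-32 + z))
L(q) - 1*76122 = (9280 + (-144)**2 - 322*(-144)) - 1*76122 = (9280 + 20736 + 46368) - 76122 = 76384 - 76122 = 262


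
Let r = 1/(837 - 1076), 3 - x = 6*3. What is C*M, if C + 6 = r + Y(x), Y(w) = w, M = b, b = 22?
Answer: -110440/239 ≈ -462.09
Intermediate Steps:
M = 22
x = -15 (x = 3 - 6*3 = 3 - 1*18 = 3 - 18 = -15)
r = -1/239 (r = 1/(-239) = -1/239 ≈ -0.0041841)
C = -5020/239 (C = -6 + (-1/239 - 15) = -6 - 3586/239 = -5020/239 ≈ -21.004)
C*M = -5020/239*22 = -110440/239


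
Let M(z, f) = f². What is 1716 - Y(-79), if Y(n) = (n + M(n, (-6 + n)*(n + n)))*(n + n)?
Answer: 28497643434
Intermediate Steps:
Y(n) = 2*n*(n + 4*n²*(-6 + n)²) (Y(n) = (n + ((-6 + n)*(n + n))²)*(n + n) = (n + ((-6 + n)*(2*n))²)*(2*n) = (n + (2*n*(-6 + n))²)*(2*n) = (n + 4*n²*(-6 + n)²)*(2*n) = 2*n*(n + 4*n²*(-6 + n)²))
1716 - Y(-79) = 1716 - (-79)²*(2 + 8*(-79)*(-6 - 79)²) = 1716 - 6241*(2 + 8*(-79)*(-85)²) = 1716 - 6241*(2 + 8*(-79)*7225) = 1716 - 6241*(2 - 4566200) = 1716 - 6241*(-4566198) = 1716 - 1*(-28497641718) = 1716 + 28497641718 = 28497643434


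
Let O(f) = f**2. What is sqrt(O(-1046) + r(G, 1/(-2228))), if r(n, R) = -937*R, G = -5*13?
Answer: sqrt(1357794101445)/1114 ≈ 1046.0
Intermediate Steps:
G = -65
sqrt(O(-1046) + r(G, 1/(-2228))) = sqrt((-1046)**2 - 937/(-2228)) = sqrt(1094116 - 937*(-1/2228)) = sqrt(1094116 + 937/2228) = sqrt(2437691385/2228) = sqrt(1357794101445)/1114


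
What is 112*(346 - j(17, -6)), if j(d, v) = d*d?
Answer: 6384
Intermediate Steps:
j(d, v) = d**2
112*(346 - j(17, -6)) = 112*(346 - 1*17**2) = 112*(346 - 1*289) = 112*(346 - 289) = 112*57 = 6384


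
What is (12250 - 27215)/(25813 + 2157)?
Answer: -2993/5594 ≈ -0.53504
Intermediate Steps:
(12250 - 27215)/(25813 + 2157) = -14965/27970 = -14965*1/27970 = -2993/5594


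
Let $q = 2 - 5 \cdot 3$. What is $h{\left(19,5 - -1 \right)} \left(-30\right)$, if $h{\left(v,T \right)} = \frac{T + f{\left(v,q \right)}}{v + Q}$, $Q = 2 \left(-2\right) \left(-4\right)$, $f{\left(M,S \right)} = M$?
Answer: $- \frac{150}{7} \approx -21.429$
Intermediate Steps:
$q = -13$ ($q = 2 - 15 = -13$)
$Q = 16$ ($Q = \left(-4\right) \left(-4\right) = 16$)
$h{\left(v,T \right)} = \frac{T + v}{16 + v}$ ($h{\left(v,T \right)} = \frac{T + v}{v + 16} = \frac{T + v}{16 + v}$)
$h{\left(19,5 - -1 \right)} \left(-30\right) = \frac{\left(5 - -1\right) + 19}{16 + 19} \left(-30\right) = \frac{\left(5 + 1\right) + 19}{35} \left(-30\right) = \frac{6 + 19}{35} \left(-30\right) = \frac{1}{35} \cdot 25 \left(-30\right) = \frac{5}{7} \left(-30\right) = - \frac{150}{7}$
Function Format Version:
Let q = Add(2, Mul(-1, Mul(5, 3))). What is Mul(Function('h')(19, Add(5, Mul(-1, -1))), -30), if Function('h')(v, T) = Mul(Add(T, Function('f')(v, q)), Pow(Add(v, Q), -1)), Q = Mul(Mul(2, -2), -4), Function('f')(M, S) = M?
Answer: Rational(-150, 7) ≈ -21.429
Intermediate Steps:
q = -13 (q = Add(2, Mul(-1, 15)) = Add(2, -15) = -13)
Q = 16 (Q = Mul(-4, -4) = 16)
Function('h')(v, T) = Mul(Pow(Add(16, v), -1), Add(T, v)) (Function('h')(v, T) = Mul(Add(T, v), Pow(Add(v, 16), -1)) = Mul(Add(T, v), Pow(Add(16, v), -1)) = Mul(Pow(Add(16, v), -1), Add(T, v)))
Mul(Function('h')(19, Add(5, Mul(-1, -1))), -30) = Mul(Mul(Pow(Add(16, 19), -1), Add(Add(5, Mul(-1, -1)), 19)), -30) = Mul(Mul(Pow(35, -1), Add(Add(5, 1), 19)), -30) = Mul(Mul(Rational(1, 35), Add(6, 19)), -30) = Mul(Mul(Rational(1, 35), 25), -30) = Mul(Rational(5, 7), -30) = Rational(-150, 7)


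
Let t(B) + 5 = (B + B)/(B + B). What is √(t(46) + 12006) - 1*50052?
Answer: -50052 + √12002 ≈ -49942.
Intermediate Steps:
t(B) = -4 (t(B) = -5 + (B + B)/(B + B) = -5 + (2*B)/((2*B)) = -5 + (2*B)*(1/(2*B)) = -5 + 1 = -4)
√(t(46) + 12006) - 1*50052 = √(-4 + 12006) - 1*50052 = √12002 - 50052 = -50052 + √12002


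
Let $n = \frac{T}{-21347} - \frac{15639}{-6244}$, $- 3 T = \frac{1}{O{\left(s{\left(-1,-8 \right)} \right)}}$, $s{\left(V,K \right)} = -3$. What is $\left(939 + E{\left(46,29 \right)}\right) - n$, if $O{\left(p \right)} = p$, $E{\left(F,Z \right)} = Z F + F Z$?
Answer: $\frac{4324010349931}{1199616012} \approx 3604.5$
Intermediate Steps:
$E{\left(F,Z \right)} = 2 F Z$ ($E{\left(F,Z \right)} = F Z + F Z = 2 F Z$)
$T = \frac{1}{9}$ ($T = - \frac{1}{3 \left(-3\right)} = \left(- \frac{1}{3}\right) \left(- \frac{1}{3}\right) = \frac{1}{9} \approx 0.11111$)
$n = \frac{3004605353}{1199616012}$ ($n = \frac{1}{9 \left(-21347\right)} - \frac{15639}{-6244} = \frac{1}{9} \left(- \frac{1}{21347}\right) - - \frac{15639}{6244} = - \frac{1}{192123} + \frac{15639}{6244} = \frac{3004605353}{1199616012} \approx 2.5046$)
$\left(939 + E{\left(46,29 \right)}\right) - n = \left(939 + 2 \cdot 46 \cdot 29\right) - \frac{3004605353}{1199616012} = \left(939 + 2668\right) - \frac{3004605353}{1199616012} = 3607 - \frac{3004605353}{1199616012} = \frac{4324010349931}{1199616012}$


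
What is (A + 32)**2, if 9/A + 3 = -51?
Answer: 36481/36 ≈ 1013.4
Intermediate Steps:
A = -1/6 (A = 9/(-3 - 51) = 9/(-54) = 9*(-1/54) = -1/6 ≈ -0.16667)
(A + 32)**2 = (-1/6 + 32)**2 = (191/6)**2 = 36481/36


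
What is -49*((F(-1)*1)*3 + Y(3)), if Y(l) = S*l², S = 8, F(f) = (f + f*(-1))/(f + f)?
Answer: -3528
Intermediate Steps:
F(f) = 0 (F(f) = (f - f)/((2*f)) = 0*(1/(2*f)) = 0)
Y(l) = 8*l²
-49*((F(-1)*1)*3 + Y(3)) = -49*((0*1)*3 + 8*3²) = -49*(0*3 + 8*9) = -49*(0 + 72) = -49*72 = -3528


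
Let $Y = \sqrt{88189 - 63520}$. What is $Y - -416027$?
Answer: $416027 + 3 \sqrt{2741} \approx 4.1618 \cdot 10^{5}$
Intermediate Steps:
$Y = 3 \sqrt{2741}$ ($Y = \sqrt{24669} = 3 \sqrt{2741} \approx 157.06$)
$Y - -416027 = 3 \sqrt{2741} - -416027 = 3 \sqrt{2741} + 416027 = 416027 + 3 \sqrt{2741}$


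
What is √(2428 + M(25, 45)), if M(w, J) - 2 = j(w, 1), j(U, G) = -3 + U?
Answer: 2*√613 ≈ 49.518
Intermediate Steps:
M(w, J) = -1 + w (M(w, J) = 2 + (-3 + w) = -1 + w)
√(2428 + M(25, 45)) = √(2428 + (-1 + 25)) = √(2428 + 24) = √2452 = 2*√613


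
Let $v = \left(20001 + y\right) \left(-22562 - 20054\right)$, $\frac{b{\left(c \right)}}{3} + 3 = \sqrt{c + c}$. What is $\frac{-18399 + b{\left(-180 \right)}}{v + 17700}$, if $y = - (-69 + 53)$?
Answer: $\frac{354}{16404361} - \frac{9 i \sqrt{10}}{426513386} \approx 2.158 \cdot 10^{-5} - 6.6728 \cdot 10^{-8} i$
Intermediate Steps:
$y = 16$ ($y = \left(-1\right) \left(-16\right) = 16$)
$b{\left(c \right)} = -9 + 3 \sqrt{2} \sqrt{c}$ ($b{\left(c \right)} = -9 + 3 \sqrt{c + c} = -9 + 3 \sqrt{2 c} = -9 + 3 \sqrt{2} \sqrt{c}$)
$v = -853044472$ ($v = \left(20001 + 16\right) \left(-22562 - 20054\right) = 20017 \left(-42616\right) = -853044472$)
$\frac{-18399 + b{\left(-180 \right)}}{v + 17700} = \frac{-18399 - \left(9 - 3 \sqrt{2} \sqrt{-180}\right)}{-853044472 + 17700} = \frac{-18399 - \left(9 - 3 \sqrt{2} \cdot 6 i \sqrt{5}\right)}{-853026772} = \left(-18399 - \left(9 - 18 i \sqrt{10}\right)\right) \left(- \frac{1}{853026772}\right) = \left(-18408 + 18 i \sqrt{10}\right) \left(- \frac{1}{853026772}\right) = \frac{354}{16404361} - \frac{9 i \sqrt{10}}{426513386}$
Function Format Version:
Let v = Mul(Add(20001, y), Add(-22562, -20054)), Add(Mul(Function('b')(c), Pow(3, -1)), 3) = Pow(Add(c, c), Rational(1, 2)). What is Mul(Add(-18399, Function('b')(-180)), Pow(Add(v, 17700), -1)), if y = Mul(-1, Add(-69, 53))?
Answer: Add(Rational(354, 16404361), Mul(Rational(-9, 426513386), I, Pow(10, Rational(1, 2)))) ≈ Add(2.1580e-5, Mul(-6.6728e-8, I))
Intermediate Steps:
y = 16 (y = Mul(-1, -16) = 16)
Function('b')(c) = Add(-9, Mul(3, Pow(2, Rational(1, 2)), Pow(c, Rational(1, 2)))) (Function('b')(c) = Add(-9, Mul(3, Pow(Add(c, c), Rational(1, 2)))) = Add(-9, Mul(3, Pow(Mul(2, c), Rational(1, 2)))) = Add(-9, Mul(3, Mul(Pow(2, Rational(1, 2)), Pow(c, Rational(1, 2))))) = Add(-9, Mul(3, Pow(2, Rational(1, 2)), Pow(c, Rational(1, 2)))))
v = -853044472 (v = Mul(Add(20001, 16), Add(-22562, -20054)) = Mul(20017, -42616) = -853044472)
Mul(Add(-18399, Function('b')(-180)), Pow(Add(v, 17700), -1)) = Mul(Add(-18399, Add(-9, Mul(3, Pow(2, Rational(1, 2)), Pow(-180, Rational(1, 2))))), Pow(Add(-853044472, 17700), -1)) = Mul(Add(-18399, Add(-9, Mul(3, Pow(2, Rational(1, 2)), Mul(6, I, Pow(5, Rational(1, 2)))))), Pow(-853026772, -1)) = Mul(Add(-18399, Add(-9, Mul(18, I, Pow(10, Rational(1, 2))))), Rational(-1, 853026772)) = Mul(Add(-18408, Mul(18, I, Pow(10, Rational(1, 2)))), Rational(-1, 853026772)) = Add(Rational(354, 16404361), Mul(Rational(-9, 426513386), I, Pow(10, Rational(1, 2))))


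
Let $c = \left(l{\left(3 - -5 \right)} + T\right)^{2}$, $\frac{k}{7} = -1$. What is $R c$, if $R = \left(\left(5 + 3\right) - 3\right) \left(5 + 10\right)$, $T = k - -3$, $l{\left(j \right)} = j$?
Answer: $1200$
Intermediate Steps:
$k = -7$ ($k = 7 \left(-1\right) = -7$)
$T = -4$ ($T = -7 - -3 = -7 + 3 = -4$)
$R = 75$ ($R = \left(8 - 3\right) 15 = 5 \cdot 15 = 75$)
$c = 16$ ($c = \left(\left(3 - -5\right) - 4\right)^{2} = \left(\left(3 + 5\right) - 4\right)^{2} = \left(8 - 4\right)^{2} = 4^{2} = 16$)
$R c = 75 \cdot 16 = 1200$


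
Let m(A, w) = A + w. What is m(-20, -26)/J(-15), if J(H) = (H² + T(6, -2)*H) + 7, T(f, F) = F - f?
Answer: -23/176 ≈ -0.13068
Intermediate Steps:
J(H) = 7 + H² - 8*H (J(H) = (H² + (-2 - 1*6)*H) + 7 = (H² + (-2 - 6)*H) + 7 = (H² - 8*H) + 7 = 7 + H² - 8*H)
m(-20, -26)/J(-15) = (-20 - 26)/(7 + (-15)² - 8*(-15)) = -46/(7 + 225 + 120) = -46/352 = -46*1/352 = -23/176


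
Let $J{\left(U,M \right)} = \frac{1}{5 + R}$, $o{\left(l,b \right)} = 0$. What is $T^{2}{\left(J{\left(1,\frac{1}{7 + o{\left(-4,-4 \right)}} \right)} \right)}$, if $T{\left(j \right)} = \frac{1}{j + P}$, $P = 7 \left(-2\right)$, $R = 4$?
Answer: $\frac{81}{15625} \approx 0.005184$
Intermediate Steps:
$J{\left(U,M \right)} = \frac{1}{9}$ ($J{\left(U,M \right)} = \frac{1}{5 + 4} = \frac{1}{9}$)
$P = -14$
$T{\left(j \right)} = \frac{1}{-14 + j}$ ($T{\left(j \right)} = \frac{1}{j - 14} = \frac{1}{-14 + j}$)
$T^{2}{\left(J{\left(1,\frac{1}{7 + o{\left(-4,-4 \right)}} \right)} \right)} = \left(\frac{1}{-14 + \frac{1}{9}}\right)^{2} = \left(\frac{1}{- \frac{125}{9}}\right)^{2} = \left(- \frac{9}{125}\right)^{2} = \frac{81}{15625}$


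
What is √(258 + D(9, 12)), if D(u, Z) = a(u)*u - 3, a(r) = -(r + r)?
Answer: √93 ≈ 9.6436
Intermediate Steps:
a(r) = -2*r
D(u, Z) = -3 - 2*u² (D(u, Z) = (-2*u)*u - 3 = -2*u² - 3 = -3 - 2*u²)
√(258 + D(9, 12)) = √(258 + (-3 - 2*9²)) = √(258 + (-3 - 2*81)) = √(258 + (-3 - 162)) = √(258 - 165) = √93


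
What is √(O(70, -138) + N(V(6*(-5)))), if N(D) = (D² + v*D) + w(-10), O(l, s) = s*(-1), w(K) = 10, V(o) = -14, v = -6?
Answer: 2*√107 ≈ 20.688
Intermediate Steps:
O(l, s) = -s
N(D) = 10 + D² - 6*D (N(D) = (D² - 6*D) + 10 = 10 + D² - 6*D)
√(O(70, -138) + N(V(6*(-5)))) = √(-1*(-138) + (10 + (-14)² - 6*(-14))) = √(138 + (10 + 196 + 84)) = √(138 + 290) = √428 = 2*√107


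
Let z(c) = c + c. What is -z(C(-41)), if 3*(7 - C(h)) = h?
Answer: -124/3 ≈ -41.333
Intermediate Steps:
C(h) = 7 - h/3
z(c) = 2*c
-z(C(-41)) = -2*(7 - ⅓*(-41)) = -2*(7 + 41/3) = -2*62/3 = -1*124/3 = -124/3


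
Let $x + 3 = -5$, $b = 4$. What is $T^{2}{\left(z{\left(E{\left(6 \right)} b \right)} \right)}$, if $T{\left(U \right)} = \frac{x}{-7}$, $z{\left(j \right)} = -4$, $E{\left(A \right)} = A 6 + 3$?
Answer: $\frac{64}{49} \approx 1.3061$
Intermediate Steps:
$x = -8$ ($x = -3 - 5 = -8$)
$E{\left(A \right)} = 3 + 6 A$ ($E{\left(A \right)} = 6 A + 3 = 3 + 6 A$)
$T{\left(U \right)} = \frac{8}{7}$ ($T{\left(U \right)} = - \frac{8}{-7} = \left(-8\right) \left(- \frac{1}{7}\right) = \frac{8}{7}$)
$T^{2}{\left(z{\left(E{\left(6 \right)} b \right)} \right)} = \left(\frac{8}{7}\right)^{2} = \frac{64}{49}$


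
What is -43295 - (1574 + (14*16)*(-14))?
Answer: -41733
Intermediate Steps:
-43295 - (1574 + (14*16)*(-14)) = -43295 - (1574 + 224*(-14)) = -43295 - (1574 - 3136) = -43295 - 1*(-1562) = -43295 + 1562 = -41733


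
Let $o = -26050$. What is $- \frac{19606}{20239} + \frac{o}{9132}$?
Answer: $- \frac{353133971}{92411274} \approx -3.8213$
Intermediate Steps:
$- \frac{19606}{20239} + \frac{o}{9132} = - \frac{19606}{20239} - \frac{26050}{9132} = \left(-19606\right) \frac{1}{20239} - \frac{13025}{4566} = - \frac{19606}{20239} - \frac{13025}{4566} = - \frac{353133971}{92411274}$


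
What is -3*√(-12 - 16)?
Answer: -6*I*√7 ≈ -15.875*I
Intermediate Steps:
-3*√(-12 - 16) = -6*I*√7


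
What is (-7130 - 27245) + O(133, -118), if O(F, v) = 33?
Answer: -34342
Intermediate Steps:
(-7130 - 27245) + O(133, -118) = (-7130 - 27245) + 33 = -34375 + 33 = -34342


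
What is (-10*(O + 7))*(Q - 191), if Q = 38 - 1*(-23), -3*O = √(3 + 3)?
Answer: 9100 - 1300*√6/3 ≈ 8038.6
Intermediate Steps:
O = -√6/3 (O = -√(3 + 3)/3 = -√6/3 ≈ -0.81650)
Q = 61 (Q = 38 + 23 = 61)
(-10*(O + 7))*(Q - 191) = (-10*(-√6/3 + 7))*(61 - 191) = -10*(7 - √6/3)*(-130) = (-70 + 10*√6/3)*(-130) = 9100 - 1300*√6/3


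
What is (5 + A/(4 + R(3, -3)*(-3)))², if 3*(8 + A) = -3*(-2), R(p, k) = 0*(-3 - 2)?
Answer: 49/4 ≈ 12.250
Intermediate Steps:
R(p, k) = 0 (R(p, k) = 0*(-5) = 0)
A = -6 (A = -8 + (-3*(-2))/3 = -8 + (⅓)*6 = -8 + 2 = -6)
(5 + A/(4 + R(3, -3)*(-3)))² = (5 - 6/(4 + 0*(-3)))² = (5 - 6/(4 + 0))² = (5 - 6/4)² = (5 - 6*¼)² = (5 - 3/2)² = (7/2)² = 49/4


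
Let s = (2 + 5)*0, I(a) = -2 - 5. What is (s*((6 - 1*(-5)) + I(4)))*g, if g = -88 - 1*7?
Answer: 0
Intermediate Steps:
I(a) = -7
g = -95 (g = -88 - 7 = -95)
s = 0 (s = 7*0 = 0)
(s*((6 - 1*(-5)) + I(4)))*g = (0*((6 - 1*(-5)) - 7))*(-95) = (0*((6 + 5) - 7))*(-95) = (0*(11 - 7))*(-95) = (0*4)*(-95) = 0*(-95) = 0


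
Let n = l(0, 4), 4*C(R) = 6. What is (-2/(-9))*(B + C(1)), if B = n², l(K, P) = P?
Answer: 35/9 ≈ 3.8889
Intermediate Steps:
C(R) = 3/2 (C(R) = (¼)*6 = 3/2)
n = 4
B = 16 (B = 4² = 16)
(-2/(-9))*(B + C(1)) = (-2/(-9))*(16 + 3/2) = -2*(-⅑)*(35/2) = (2/9)*(35/2) = 35/9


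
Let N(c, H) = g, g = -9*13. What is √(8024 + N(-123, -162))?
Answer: √7907 ≈ 88.921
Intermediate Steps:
g = -117
N(c, H) = -117
√(8024 + N(-123, -162)) = √(8024 - 117) = √7907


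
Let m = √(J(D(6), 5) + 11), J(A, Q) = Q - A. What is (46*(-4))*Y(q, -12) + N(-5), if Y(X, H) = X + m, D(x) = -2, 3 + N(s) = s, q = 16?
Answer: -2952 - 552*√2 ≈ -3732.6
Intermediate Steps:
N(s) = -3 + s
m = 3*√2 (m = √((5 - 1*(-2)) + 11) = √((5 + 2) + 11) = √(7 + 11) = √18 = 3*√2 ≈ 4.2426)
Y(X, H) = X + 3*√2
(46*(-4))*Y(q, -12) + N(-5) = (46*(-4))*(16 + 3*√2) + (-3 - 5) = -184*(16 + 3*√2) - 8 = (-2944 - 552*√2) - 8 = -2952 - 552*√2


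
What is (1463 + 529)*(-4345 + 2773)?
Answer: -3131424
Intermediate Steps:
(1463 + 529)*(-4345 + 2773) = 1992*(-1572) = -3131424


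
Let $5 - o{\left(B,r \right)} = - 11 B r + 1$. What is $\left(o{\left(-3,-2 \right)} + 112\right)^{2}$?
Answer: $33124$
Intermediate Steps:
$o{\left(B,r \right)} = 4 + 11 B r$ ($o{\left(B,r \right)} = 5 - \left(- 11 B r + 1\right) = 5 - \left(1 - 11 B r\right) = 5 + \left(-1 + 11 B r\right) = 4 + 11 B r$)
$\left(o{\left(-3,-2 \right)} + 112\right)^{2} = \left(\left(4 + 11 \left(-3\right) \left(-2\right)\right) + 112\right)^{2} = \left(\left(4 + 66\right) + 112\right)^{2} = \left(70 + 112\right)^{2} = 182^{2} = 33124$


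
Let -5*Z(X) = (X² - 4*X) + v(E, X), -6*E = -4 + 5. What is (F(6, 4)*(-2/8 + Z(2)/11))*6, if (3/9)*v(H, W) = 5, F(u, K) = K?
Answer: -54/5 ≈ -10.800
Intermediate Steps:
E = -⅙ (E = -(-4 + 5)/6 = -⅙*1 = -⅙ ≈ -0.16667)
v(H, W) = 15 (v(H, W) = 3*5 = 15)
Z(X) = -3 - X²/5 + 4*X/5 (Z(X) = -((X² - 4*X) + 15)/5 = -(15 + X² - 4*X)/5 = -3 - X²/5 + 4*X/5)
(F(6, 4)*(-2/8 + Z(2)/11))*6 = (4*(-2/8 + (-3 - ⅕*2² + (⅘)*2)/11))*6 = (4*(-2*⅛ + (-3 - ⅕*4 + 8/5)*(1/11)))*6 = (4*(-¼ + (-3 - ⅘ + 8/5)*(1/11)))*6 = (4*(-¼ - 11/5*1/11))*6 = (4*(-¼ - ⅕))*6 = (4*(-9/20))*6 = -9/5*6 = -54/5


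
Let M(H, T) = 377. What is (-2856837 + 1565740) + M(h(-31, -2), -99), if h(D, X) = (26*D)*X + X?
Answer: -1290720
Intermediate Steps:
h(D, X) = X + 26*D*X (h(D, X) = 26*D*X + X = X + 26*D*X)
(-2856837 + 1565740) + M(h(-31, -2), -99) = (-2856837 + 1565740) + 377 = -1291097 + 377 = -1290720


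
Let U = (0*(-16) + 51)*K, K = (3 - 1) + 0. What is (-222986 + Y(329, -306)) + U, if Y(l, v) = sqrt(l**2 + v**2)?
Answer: -222884 + sqrt(201877) ≈ -2.2243e+5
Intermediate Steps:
K = 2 (K = 2 + 0 = 2)
U = 102 (U = (0*(-16) + 51)*2 = (0 + 51)*2 = 51*2 = 102)
(-222986 + Y(329, -306)) + U = (-222986 + sqrt(329**2 + (-306)**2)) + 102 = (-222986 + sqrt(108241 + 93636)) + 102 = (-222986 + sqrt(201877)) + 102 = -222884 + sqrt(201877)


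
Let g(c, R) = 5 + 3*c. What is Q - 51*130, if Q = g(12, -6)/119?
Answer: -788929/119 ≈ -6629.7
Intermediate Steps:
Q = 41/119 (Q = (5 + 3*12)/119 = (5 + 36)*(1/119) = 41*(1/119) = 41/119 ≈ 0.34454)
Q - 51*130 = 41/119 - 51*130 = 41/119 - 6630 = -788929/119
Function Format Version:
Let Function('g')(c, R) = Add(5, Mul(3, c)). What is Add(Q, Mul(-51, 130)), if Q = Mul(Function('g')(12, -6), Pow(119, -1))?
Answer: Rational(-788929, 119) ≈ -6629.7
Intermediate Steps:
Q = Rational(41, 119) (Q = Mul(Add(5, Mul(3, 12)), Pow(119, -1)) = Mul(Add(5, 36), Rational(1, 119)) = Mul(41, Rational(1, 119)) = Rational(41, 119) ≈ 0.34454)
Add(Q, Mul(-51, 130)) = Add(Rational(41, 119), Mul(-51, 130)) = Add(Rational(41, 119), -6630) = Rational(-788929, 119)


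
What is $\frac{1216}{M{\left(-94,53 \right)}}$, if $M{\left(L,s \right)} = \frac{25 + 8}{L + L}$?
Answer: $- \frac{228608}{33} \approx -6927.5$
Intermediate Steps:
$M{\left(L,s \right)} = \frac{33}{2 L}$
$\frac{1216}{M{\left(-94,53 \right)}} = \frac{1216}{\frac{33}{2} \frac{1}{-94}} = \frac{1216}{\frac{33}{2} \left(- \frac{1}{94}\right)} = \frac{1216}{- \frac{33}{188}} = 1216 \left(- \frac{188}{33}\right) = - \frac{228608}{33}$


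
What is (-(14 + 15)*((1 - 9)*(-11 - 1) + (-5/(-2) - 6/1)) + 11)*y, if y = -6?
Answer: 16029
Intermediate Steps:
(-(14 + 15)*((1 - 9)*(-11 - 1) + (-5/(-2) - 6/1)) + 11)*y = (-(14 + 15)*((1 - 9)*(-11 - 1) + (-5/(-2) - 6/1)) + 11)*(-6) = (-29*(-8*(-12) + (-5*(-½) - 6*1)) + 11)*(-6) = (-29*(96 + (5/2 - 6)) + 11)*(-6) = (-29*(96 - 7/2) + 11)*(-6) = (-29*185/2 + 11)*(-6) = (-1*5365/2 + 11)*(-6) = (-5365/2 + 11)*(-6) = -5343/2*(-6) = 16029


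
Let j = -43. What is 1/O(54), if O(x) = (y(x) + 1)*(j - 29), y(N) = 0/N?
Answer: -1/72 ≈ -0.013889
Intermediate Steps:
y(N) = 0
O(x) = -72 (O(x) = (0 + 1)*(-43 - 29) = 1*(-72) = -72)
1/O(54) = 1/(-72) = -1/72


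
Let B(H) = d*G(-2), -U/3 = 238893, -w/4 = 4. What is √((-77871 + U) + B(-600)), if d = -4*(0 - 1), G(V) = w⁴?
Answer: I*√532406 ≈ 729.66*I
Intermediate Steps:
w = -16 (w = -4*4 = -16)
U = -716679 (U = -3*238893 = -716679)
G(V) = 65536 (G(V) = (-16)⁴ = 65536)
d = 4 (d = -4*(-1) = 4)
B(H) = 262144 (B(H) = 4*65536 = 262144)
√((-77871 + U) + B(-600)) = √((-77871 - 716679) + 262144) = √(-794550 + 262144) = √(-532406) = I*√532406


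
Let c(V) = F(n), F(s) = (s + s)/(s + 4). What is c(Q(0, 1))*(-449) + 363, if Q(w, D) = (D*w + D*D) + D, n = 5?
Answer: -1223/9 ≈ -135.89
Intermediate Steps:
Q(w, D) = D + D² + D*w (Q(w, D) = (D*w + D²) + D = (D² + D*w) + D = D + D² + D*w)
F(s) = 2*s/(4 + s) (F(s) = (2*s)/(4 + s) = 2*s/(4 + s))
c(V) = 10/9 (c(V) = 2*5/(4 + 5) = 2*5/9 = 2*5*(⅑) = 10/9)
c(Q(0, 1))*(-449) + 363 = (10/9)*(-449) + 363 = -4490/9 + 363 = -1223/9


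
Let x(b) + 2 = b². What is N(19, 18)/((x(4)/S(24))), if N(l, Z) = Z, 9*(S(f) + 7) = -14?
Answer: -11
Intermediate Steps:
S(f) = -77/9 (S(f) = -7 + (⅑)*(-14) = -7 - 14/9 = -77/9)
x(b) = -2 + b²
N(19, 18)/((x(4)/S(24))) = 18/(((-2 + 4²)/(-77/9))) = 18/(((-2 + 16)*(-9/77))) = 18/((14*(-9/77))) = 18/(-18/11) = 18*(-11/18) = -11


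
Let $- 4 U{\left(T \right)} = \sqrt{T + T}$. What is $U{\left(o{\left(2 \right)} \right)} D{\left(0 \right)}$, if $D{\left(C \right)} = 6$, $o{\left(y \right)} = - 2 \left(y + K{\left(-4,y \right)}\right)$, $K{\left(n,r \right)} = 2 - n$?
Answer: $- 6 i \sqrt{2} \approx - 8.4853 i$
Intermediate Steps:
$o{\left(y \right)} = -12 - 2 y$ ($o{\left(y \right)} = - 2 \left(y + \left(2 - -4\right)\right) = - 2 \left(y + \left(2 + 4\right)\right) = - 2 \left(y + 6\right) = - 2 \left(6 + y\right) = -12 - 2 y$)
$U{\left(T \right)} = - \frac{\sqrt{2} \sqrt{T}}{4}$ ($U{\left(T \right)} = - \frac{\sqrt{T + T}}{4} = - \frac{\sqrt{2 T}}{4} = - \frac{\sqrt{2} \sqrt{T}}{4}$)
$U{\left(o{\left(2 \right)} \right)} D{\left(0 \right)} = - \frac{\sqrt{2} \sqrt{-12 - 4}}{4} \cdot 6 = - \frac{\sqrt{2} \sqrt{-16}}{4} \cdot 6 = - \frac{\sqrt{2} \cdot 4 i}{4} \cdot 6 = - i \sqrt{2} \cdot 6 = - 6 i \sqrt{2}$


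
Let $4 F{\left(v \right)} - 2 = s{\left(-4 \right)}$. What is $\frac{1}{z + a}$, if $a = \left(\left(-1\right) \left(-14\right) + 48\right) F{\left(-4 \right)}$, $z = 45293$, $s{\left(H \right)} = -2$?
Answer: $\frac{1}{45293} \approx 2.2078 \cdot 10^{-5}$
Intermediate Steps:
$F{\left(v \right)} = 0$ ($F{\left(v \right)} = \frac{1}{2} + \frac{1}{4} \left(-2\right) = \frac{1}{2} - \frac{1}{2} = 0$)
$a = 0$ ($a = \left(\left(-1\right) \left(-14\right) + 48\right) 0 = \left(14 + 48\right) 0 = 62 \cdot 0 = 0$)
$\frac{1}{z + a} = \frac{1}{45293 + 0} = \frac{1}{45293}$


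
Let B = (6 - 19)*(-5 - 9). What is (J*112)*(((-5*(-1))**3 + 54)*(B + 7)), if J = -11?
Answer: -41679792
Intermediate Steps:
B = 182 (B = -13*(-14) = 182)
(J*112)*(((-5*(-1))**3 + 54)*(B + 7)) = (-11*112)*(((-5*(-1))**3 + 54)*(182 + 7)) = -1232*(5**3 + 54)*189 = -1232*(125 + 54)*189 = -220528*189 = -1232*33831 = -41679792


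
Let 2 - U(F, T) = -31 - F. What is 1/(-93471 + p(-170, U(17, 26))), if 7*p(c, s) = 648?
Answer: -7/653649 ≈ -1.0709e-5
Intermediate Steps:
U(F, T) = 33 + F (U(F, T) = 2 - (-31 - F) = 2 + (31 + F) = 33 + F)
p(c, s) = 648/7 (p(c, s) = (1/7)*648 = 648/7)
1/(-93471 + p(-170, U(17, 26))) = 1/(-93471 + 648/7) = 1/(-653649/7) = -7/653649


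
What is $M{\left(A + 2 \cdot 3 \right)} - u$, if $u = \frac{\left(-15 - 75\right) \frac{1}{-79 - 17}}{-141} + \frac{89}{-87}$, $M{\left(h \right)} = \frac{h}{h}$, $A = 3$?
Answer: $\frac{132787}{65424} \approx 2.0296$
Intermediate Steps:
$M{\left(h \right)} = 1$
$u = - \frac{67363}{65424}$ ($u = - \frac{90}{-96} \left(- \frac{1}{141}\right) + 89 \left(- \frac{1}{87}\right) = \left(-90\right) \left(- \frac{1}{96}\right) \left(- \frac{1}{141}\right) - \frac{89}{87} = \frac{15}{16} \left(- \frac{1}{141}\right) - \frac{89}{87} = - \frac{5}{752} - \frac{89}{87} = - \frac{67363}{65424} \approx -1.0296$)
$M{\left(A + 2 \cdot 3 \right)} - u = 1 - - \frac{67363}{65424} = 1 + \frac{67363}{65424} = \frac{132787}{65424}$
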